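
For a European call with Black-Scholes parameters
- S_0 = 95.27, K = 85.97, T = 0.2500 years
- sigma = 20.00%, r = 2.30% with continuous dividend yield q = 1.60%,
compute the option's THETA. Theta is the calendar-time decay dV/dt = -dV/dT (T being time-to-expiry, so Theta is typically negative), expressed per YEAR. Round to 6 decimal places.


d1 = 1.0946656753; d2 = 0.9946656753
phi(d1) = 0.2191311207; exp(-qT) = 0.9960079893; exp(-rT) = 0.9942664996
Theta = -S*exp(-qT)*phi(d1)*sigma/(2*sqrt(T)) - r*K*exp(-rT)*N(d2) + q*S*exp(-qT)*N(d1)
N(d1) = 0.8631684342; N(d2) = 0.8400505530; sqrt(T) = 0.5000000000
Term 1 = -95.2700 * 0.9960079893 * 0.2191311207 * 0.2000 / (2 * 0.5000000000) = -4.1586564342
Term 2 = -0.0230 * 85.9700 * 0.9942664996 * 0.8400505530 = -1.6515167834
Term 3 = 0.0160 * 95.2700 * 0.9960079893 * 0.8631684342 = 1.3104924399
Theta = -4.1586564342 + (-1.6515167834) + (1.3104924399) = -4.499681

Answer: Theta = -4.499681


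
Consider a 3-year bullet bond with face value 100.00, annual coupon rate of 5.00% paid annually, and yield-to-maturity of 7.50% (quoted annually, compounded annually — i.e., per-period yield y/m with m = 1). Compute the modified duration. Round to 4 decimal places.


Answer: Modified duration = 2.6551

Derivation:
Coupon per period c = face * coupon_rate / m = 5.000000
Periods per year m = 1; per-period yield y/m = 0.075000
Number of cashflows N = 3
Cashflows (t years, CF_t, discount factor 1/(1+y/m)^(m*t), PV):
  t = 1.0000: CF_t = 5.000000, DF = 0.930233, PV = 4.651163
  t = 2.0000: CF_t = 5.000000, DF = 0.865333, PV = 4.326663
  t = 3.0000: CF_t = 105.000000, DF = 0.804961, PV = 84.520860
Price P = sum_t PV_t = 93.498686
First compute Macaulay numerator sum_t t * PV_t:
  t * PV_t at t = 1.0000: 4.651163
  t * PV_t at t = 2.0000: 8.653326
  t * PV_t at t = 3.0000: 253.562579
Macaulay duration D = 266.867068 / 93.498686 = 2.854233
Modified duration = D / (1 + y/m) = 2.854233 / (1 + 0.075000) = 2.655101


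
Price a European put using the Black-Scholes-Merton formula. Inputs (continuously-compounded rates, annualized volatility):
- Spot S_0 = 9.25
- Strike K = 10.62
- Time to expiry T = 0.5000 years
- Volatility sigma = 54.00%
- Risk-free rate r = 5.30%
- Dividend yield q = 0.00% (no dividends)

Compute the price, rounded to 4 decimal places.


Answer: Price = 2.0915

Derivation:
d1 = (ln(S/K) + (r - q + 0.5*sigma^2) * T) / (sigma * sqrt(T)) = -0.10139247
d2 = d1 - sigma * sqrt(T) = -0.48323013
exp(-rT) = 0.97384804; exp(-qT) = 1.00000000
P = K * exp(-rT) * N(-d2) - S_0 * exp(-qT) * N(-d1)
N(-d1) = 0.54038054; N(-d2) = 0.68553383
P = 10.6200 * 0.97384804 * 0.68553383 - 9.2500 * 1.00000000 * 0.54038054 = 2.0915


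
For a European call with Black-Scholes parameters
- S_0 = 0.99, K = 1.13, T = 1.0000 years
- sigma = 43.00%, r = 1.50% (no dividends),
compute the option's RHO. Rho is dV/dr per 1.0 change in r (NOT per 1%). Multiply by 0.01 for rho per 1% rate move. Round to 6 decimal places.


d1 = -0.0577162060; d2 = -0.4877162060
phi(d1) = 0.3982783631; exp(-qT) = 1.0000000000; exp(-rT) = 0.9851119396
N(d2) = 0.3128754356
Rho = K*T*exp(-rT)*N(d2) = 1.1300 * 1.0000 * 0.9851119396 * 0.3128754356 = 0.348286

Answer: Rho = 0.348286


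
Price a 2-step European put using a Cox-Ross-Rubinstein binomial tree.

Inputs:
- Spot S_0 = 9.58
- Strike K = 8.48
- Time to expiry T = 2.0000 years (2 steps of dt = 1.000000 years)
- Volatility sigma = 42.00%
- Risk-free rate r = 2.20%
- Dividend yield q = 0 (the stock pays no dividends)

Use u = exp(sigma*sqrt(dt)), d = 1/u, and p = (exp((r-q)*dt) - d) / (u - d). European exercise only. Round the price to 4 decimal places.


Answer: Price = V(0,0) = 1.3877

Derivation:
dt = T/N = 1.000000
u = exp(sigma*sqrt(dt)) = 1.521962; d = 1/u = 0.657047
p = (exp((r-q)*dt) - d) / (u - d) = 0.422235
Discount per step: exp(-r*dt) = 0.978240
Stock lattice S(k, i) with i counting down-moves:
  k=0: S(0,0) = 9.5800
  k=1: S(1,0) = 14.5804; S(1,1) = 6.2945
  k=2: S(2,0) = 22.1908; S(2,1) = 9.5800; S(2,2) = 4.1358
Terminal payoffs V(N, i) = max(K - S_T, 0):
  V(2,0) = 0.000000; V(2,1) = 0.000000; V(2,2) = 4.344213
Backward induction: V(k, i) = exp(-r*dt) * [p * V(k+1, i) + (1-p) * V(k+1, i+1)].
  V(1,0) = exp(-r*dt) * [p*0.000000 + (1-p)*0.000000] = 0.000000
  V(1,1) = exp(-r*dt) * [p*0.000000 + (1-p)*4.344213] = 2.455320
  V(0,0) = exp(-r*dt) * [p*0.000000 + (1-p)*2.455320] = 1.387731


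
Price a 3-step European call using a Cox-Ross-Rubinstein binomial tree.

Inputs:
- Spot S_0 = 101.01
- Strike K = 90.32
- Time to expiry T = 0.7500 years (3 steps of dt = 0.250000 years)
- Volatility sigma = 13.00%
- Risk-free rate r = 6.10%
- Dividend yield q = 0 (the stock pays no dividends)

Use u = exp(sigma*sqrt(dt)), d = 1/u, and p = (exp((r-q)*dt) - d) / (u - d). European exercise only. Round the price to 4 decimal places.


dt = T/N = 0.250000
u = exp(sigma*sqrt(dt)) = 1.067159; d = 1/u = 0.937067
p = (exp((r-q)*dt) - d) / (u - d) = 0.601879
Discount per step: exp(-r*dt) = 0.984866
Stock lattice S(k, i) with i counting down-moves:
  k=0: S(0,0) = 101.0100
  k=1: S(1,0) = 107.7937; S(1,1) = 94.6532
  k=2: S(2,0) = 115.0331; S(2,1) = 101.0100; S(2,2) = 88.6964
  k=3: S(3,0) = 122.7586; S(3,1) = 107.7937; S(3,2) = 94.6532; S(3,3) = 83.1145
Terminal payoffs V(N, i) = max(S_T - K, 0):
  V(3,0) = 32.438563; V(3,1) = 17.473733; V(3,2) = 4.333184; V(3,3) = 0.000000
Backward induction: V(k, i) = exp(-r*dt) * [p * V(k+1, i) + (1-p) * V(k+1, i+1)].
  V(2,0) = exp(-r*dt) * [p*32.438563 + (1-p)*17.473733] = 26.079986
  V(2,1) = exp(-r*dt) * [p*17.473733 + (1-p)*4.333184] = 12.056931
  V(2,2) = exp(-r*dt) * [p*4.333184 + (1-p)*0.000000] = 2.568583
  V(1,0) = exp(-r*dt) * [p*26.079986 + (1-p)*12.056931] = 20.186907
  V(1,1) = exp(-r*dt) * [p*12.056931 + (1-p)*2.568583] = 8.154119
  V(0,0) = exp(-r*dt) * [p*20.186907 + (1-p)*8.154119] = 15.163390

Answer: Price = V(0,0) = 15.1634


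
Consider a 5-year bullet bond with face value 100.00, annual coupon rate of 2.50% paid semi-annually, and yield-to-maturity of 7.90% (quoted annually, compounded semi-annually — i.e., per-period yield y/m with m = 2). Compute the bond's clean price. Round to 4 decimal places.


Answer: Price = 78.0460

Derivation:
Coupon per period c = face * coupon_rate / m = 1.250000
Periods per year m = 2; per-period yield y/m = 0.039500
Number of cashflows N = 10
Cashflows (t years, CF_t, discount factor 1/(1+y/m)^(m*t), PV):
  t = 0.5000: CF_t = 1.250000, DF = 0.962001, PV = 1.202501
  t = 1.0000: CF_t = 1.250000, DF = 0.925446, PV = 1.156807
  t = 1.5000: CF_t = 1.250000, DF = 0.890280, PV = 1.112850
  t = 2.0000: CF_t = 1.250000, DF = 0.856450, PV = 1.070563
  t = 2.5000: CF_t = 1.250000, DF = 0.823906, PV = 1.029882
  t = 3.0000: CF_t = 1.250000, DF = 0.792598, PV = 0.990748
  t = 3.5000: CF_t = 1.250000, DF = 0.762480, PV = 0.953100
  t = 4.0000: CF_t = 1.250000, DF = 0.733507, PV = 0.916883
  t = 4.5000: CF_t = 1.250000, DF = 0.705634, PV = 0.882043
  t = 5.0000: CF_t = 101.250000, DF = 0.678821, PV = 68.730594
Price P = sum_t PV_t = 78.045970


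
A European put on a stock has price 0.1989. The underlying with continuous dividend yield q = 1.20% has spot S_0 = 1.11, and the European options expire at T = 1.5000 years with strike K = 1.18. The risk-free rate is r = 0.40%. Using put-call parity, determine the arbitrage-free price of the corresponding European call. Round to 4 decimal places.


Put-call parity: C - P = S_0 * exp(-qT) - K * exp(-rT).
S_0 * exp(-qT) = 1.1100 * 0.98216103 = 1.09019875
K * exp(-rT) = 1.1800 * 0.99401796 = 1.17294120
C = P + S*exp(-qT) - K*exp(-rT)
C = 0.1989 + 1.09019875 - 1.17294120 = 0.1162

Answer: Call price = 0.1162


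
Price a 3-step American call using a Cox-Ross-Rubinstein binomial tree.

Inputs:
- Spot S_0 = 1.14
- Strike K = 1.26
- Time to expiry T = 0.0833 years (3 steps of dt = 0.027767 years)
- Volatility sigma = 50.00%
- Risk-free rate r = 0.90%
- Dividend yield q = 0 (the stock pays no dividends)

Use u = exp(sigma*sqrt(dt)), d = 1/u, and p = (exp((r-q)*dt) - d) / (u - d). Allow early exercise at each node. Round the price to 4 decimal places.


Answer: Price = V(0,0) = 0.0226

Derivation:
dt = T/N = 0.027767
u = exp(sigma*sqrt(dt)) = 1.086886; d = 1/u = 0.920060
p = (exp((r-q)*dt) - d) / (u - d) = 0.480681
Discount per step: exp(-r*dt) = 0.999750
Stock lattice S(k, i) with i counting down-moves:
  k=0: S(0,0) = 1.1400
  k=1: S(1,0) = 1.2390; S(1,1) = 1.0489
  k=2: S(2,0) = 1.3467; S(2,1) = 1.1400; S(2,2) = 0.9650
  k=3: S(3,0) = 1.4637; S(3,1) = 1.2390; S(3,2) = 1.0489; S(3,3) = 0.8879
Terminal payoffs V(N, i) = max(S_T - K, 0):
  V(3,0) = 0.203716; V(3,1) = 0.000000; V(3,2) = 0.000000; V(3,3) = 0.000000
Backward induction: V(k, i) = exp(-r*dt) * [p * V(k+1, i) + (1-p) * V(k+1, i+1)]; then take max(V_cont, immediate exercise) for American.
  V(2,0) = exp(-r*dt) * [p*0.203716 + (1-p)*0.000000] = 0.097898; exercise = 0.086706; V(2,0) = max -> 0.097898
  V(2,1) = exp(-r*dt) * [p*0.000000 + (1-p)*0.000000] = 0.000000; exercise = 0.000000; V(2,1) = max -> 0.000000
  V(2,2) = exp(-r*dt) * [p*0.000000 + (1-p)*0.000000] = 0.000000; exercise = 0.000000; V(2,2) = max -> 0.000000
  V(1,0) = exp(-r*dt) * [p*0.097898 + (1-p)*0.000000] = 0.047046; exercise = 0.000000; V(1,0) = max -> 0.047046
  V(1,1) = exp(-r*dt) * [p*0.000000 + (1-p)*0.000000] = 0.000000; exercise = 0.000000; V(1,1) = max -> 0.000000
  V(0,0) = exp(-r*dt) * [p*0.047046 + (1-p)*0.000000] = 0.022608; exercise = 0.000000; V(0,0) = max -> 0.022608


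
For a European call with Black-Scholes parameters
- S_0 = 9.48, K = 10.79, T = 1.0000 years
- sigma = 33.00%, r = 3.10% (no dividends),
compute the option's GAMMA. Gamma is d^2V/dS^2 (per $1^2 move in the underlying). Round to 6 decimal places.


Answer: Gamma = 0.126395

Derivation:
d1 = -0.1332892818; d2 = -0.4632892818
phi(d1) = 0.3954141630; exp(-qT) = 1.0000000000; exp(-rT) = 0.9694755731
Gamma = exp(-qT) * phi(d1) / (S * sigma * sqrt(T)) = 1.0000000000 * 0.3954141630 / (9.4800 * 0.3300 * 1.0000000000) = 0.126395


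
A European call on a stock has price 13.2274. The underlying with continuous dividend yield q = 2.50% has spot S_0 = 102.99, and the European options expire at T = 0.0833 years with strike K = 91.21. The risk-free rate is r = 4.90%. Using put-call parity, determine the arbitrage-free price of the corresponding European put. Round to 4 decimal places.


Answer: Put price = 1.2901

Derivation:
Put-call parity: C - P = S_0 * exp(-qT) - K * exp(-rT).
S_0 * exp(-qT) = 102.9900 * 0.99791967 = 102.77574649
K * exp(-rT) = 91.2100 * 0.99592662 = 90.83846690
P = C - S*exp(-qT) + K*exp(-rT)
P = 13.2274 - 102.77574649 + 90.83846690 = 1.2901


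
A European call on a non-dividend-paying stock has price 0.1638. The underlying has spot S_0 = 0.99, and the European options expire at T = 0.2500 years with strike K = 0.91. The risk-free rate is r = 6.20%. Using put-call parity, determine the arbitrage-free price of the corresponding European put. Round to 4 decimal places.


Put-call parity: C - P = S_0 * exp(-qT) - K * exp(-rT).
S_0 * exp(-qT) = 0.9900 * 1.00000000 = 0.99000000
K * exp(-rT) = 0.9100 * 0.98461951 = 0.89600375
P = C - S*exp(-qT) + K*exp(-rT)
P = 0.1638 - 0.99000000 + 0.89600375 = 0.0698

Answer: Put price = 0.0698


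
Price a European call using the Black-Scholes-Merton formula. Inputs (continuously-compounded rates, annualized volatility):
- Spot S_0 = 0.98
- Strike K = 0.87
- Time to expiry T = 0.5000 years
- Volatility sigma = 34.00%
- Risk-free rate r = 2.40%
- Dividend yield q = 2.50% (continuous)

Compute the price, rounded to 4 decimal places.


Answer: Price = 0.1519

Derivation:
d1 = (ln(S/K) + (r - q + 0.5*sigma^2) * T) / (sigma * sqrt(T)) = 0.61335008
d2 = d1 - sigma * sqrt(T) = 0.37293377
exp(-rT) = 0.98807171; exp(-qT) = 0.98757780
C = S_0 * exp(-qT) * N(d1) - K * exp(-rT) * N(d2)
N(d1) = 0.73017756; N(d2) = 0.64540113
C = 0.9800 * 0.98757780 * 0.73017756 - 0.8700 * 0.98807171 * 0.64540113 = 0.1519


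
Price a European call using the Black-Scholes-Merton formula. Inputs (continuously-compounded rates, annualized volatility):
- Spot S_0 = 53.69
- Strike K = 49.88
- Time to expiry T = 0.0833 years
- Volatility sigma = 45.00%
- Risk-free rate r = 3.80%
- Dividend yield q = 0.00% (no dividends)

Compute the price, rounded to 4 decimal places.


Answer: Price = 5.1147

Derivation:
d1 = (ln(S/K) + (r - q + 0.5*sigma^2) * T) / (sigma * sqrt(T)) = 0.65604861
d2 = d1 - sigma * sqrt(T) = 0.52617079
exp(-rT) = 0.99683960; exp(-qT) = 1.00000000
C = S_0 * exp(-qT) * N(d1) - K * exp(-rT) * N(d2)
N(d1) = 0.74410358; N(d2) = 0.70061523
C = 53.6900 * 1.00000000 * 0.74410358 - 49.8800 * 0.99683960 * 0.70061523 = 5.1147


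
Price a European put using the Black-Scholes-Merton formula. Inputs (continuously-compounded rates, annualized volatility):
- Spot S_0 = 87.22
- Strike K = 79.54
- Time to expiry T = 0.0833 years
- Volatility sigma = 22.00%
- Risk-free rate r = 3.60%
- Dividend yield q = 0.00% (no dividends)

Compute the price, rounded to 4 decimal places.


Answer: Price = 0.1551

Derivation:
d1 = (ln(S/K) + (r - q + 0.5*sigma^2) * T) / (sigma * sqrt(T)) = 1.53062473
d2 = d1 - sigma * sqrt(T) = 1.46712891
exp(-rT) = 0.99700569; exp(-qT) = 1.00000000
P = K * exp(-rT) * N(-d2) - S_0 * exp(-qT) * N(-d1)
N(-d1) = 0.06293108; N(-d2) = 0.07117050
P = 79.5400 * 0.99700569 * 0.07117050 - 87.2200 * 1.00000000 * 0.06293108 = 0.1551


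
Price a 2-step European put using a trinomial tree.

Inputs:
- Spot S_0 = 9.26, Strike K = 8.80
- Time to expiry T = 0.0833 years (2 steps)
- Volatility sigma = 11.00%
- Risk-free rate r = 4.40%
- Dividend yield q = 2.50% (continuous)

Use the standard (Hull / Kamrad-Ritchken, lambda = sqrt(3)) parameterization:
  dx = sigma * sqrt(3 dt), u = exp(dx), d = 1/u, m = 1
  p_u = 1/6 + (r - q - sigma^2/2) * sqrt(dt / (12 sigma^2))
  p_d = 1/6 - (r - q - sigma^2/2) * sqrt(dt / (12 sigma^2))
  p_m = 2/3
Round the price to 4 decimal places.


dt = T/N = 0.041650; dx = sigma*sqrt(3*dt) = 0.038883
u = exp(dx) = 1.039649; d = 1/u = 0.961863
p_u = 0.173602, p_m = 0.666667, p_d = 0.159731
Discount per step: exp(-r*dt) = 0.998169
Stock lattice S(k, j) with j the centered position index:
  k=0: S(0,+0) = 9.2600
  k=1: S(1,-1) = 8.9069; S(1,+0) = 9.2600; S(1,+1) = 9.6271
  k=2: S(2,-2) = 8.5672; S(2,-1) = 8.9069; S(2,+0) = 9.2600; S(2,+1) = 9.6271; S(2,+2) = 10.0089
Terminal payoffs V(N, j) = max(K - S_T, 0):
  V(2,-2) = 0.232827; V(2,-1) = 0.000000; V(2,+0) = 0.000000; V(2,+1) = 0.000000; V(2,+2) = 0.000000
Backward induction: V(k, j) = exp(-r*dt) * [p_u * V(k+1, j+1) + p_m * V(k+1, j) + p_d * V(k+1, j-1)]
  V(1,-1) = exp(-r*dt) * [p_u*0.000000 + p_m*0.000000 + p_d*0.232827] = 0.037122
  V(1,+0) = exp(-r*dt) * [p_u*0.000000 + p_m*0.000000 + p_d*0.000000] = 0.000000
  V(1,+1) = exp(-r*dt) * [p_u*0.000000 + p_m*0.000000 + p_d*0.000000] = 0.000000
  V(0,+0) = exp(-r*dt) * [p_u*0.000000 + p_m*0.000000 + p_d*0.037122] = 0.005919

Answer: Price = V(0,0) = 0.0059


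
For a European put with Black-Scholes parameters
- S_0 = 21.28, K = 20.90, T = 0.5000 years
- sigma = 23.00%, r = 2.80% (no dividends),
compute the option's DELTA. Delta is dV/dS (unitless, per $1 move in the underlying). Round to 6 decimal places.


Answer: Delta = -0.390433

Derivation:
d1 = 0.2781912134; d2 = 0.1155566538
phi(d1) = 0.3837999949; exp(-qT) = 1.0000000000; exp(-rT) = 0.9860975443
N(-d1) = 0.3904327897
Delta = -exp(-qT) * N(-d1) = -1.0000000000 * 0.3904327897 = -0.390433


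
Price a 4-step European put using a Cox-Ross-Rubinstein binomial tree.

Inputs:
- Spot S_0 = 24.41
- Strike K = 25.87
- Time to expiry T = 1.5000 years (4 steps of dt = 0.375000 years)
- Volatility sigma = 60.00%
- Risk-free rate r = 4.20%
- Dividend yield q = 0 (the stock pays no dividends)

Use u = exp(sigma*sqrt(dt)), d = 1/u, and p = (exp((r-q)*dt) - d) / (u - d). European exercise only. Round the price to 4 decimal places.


Answer: Price = V(0,0) = 6.7304

Derivation:
dt = T/N = 0.375000
u = exp(sigma*sqrt(dt)) = 1.444009; d = 1/u = 0.692516
p = (exp((r-q)*dt) - d) / (u - d) = 0.430288
Discount per step: exp(-r*dt) = 0.984373
Stock lattice S(k, i) with i counting down-moves:
  k=0: S(0,0) = 24.4100
  k=1: S(1,0) = 35.2483; S(1,1) = 16.9043
  k=2: S(2,0) = 50.8988; S(2,1) = 24.4100; S(2,2) = 11.7065
  k=3: S(3,0) = 73.4984; S(3,1) = 35.2483; S(3,2) = 16.9043; S(3,3) = 8.1070
  k=4: S(4,0) = 106.1323; S(4,1) = 50.8988; S(4,2) = 24.4100; S(4,3) = 11.7065; S(4,4) = 5.6142
Terminal payoffs V(N, i) = max(K - S_T, 0):
  V(4,0) = 0.000000; V(4,1) = 0.000000; V(4,2) = 1.460000; V(4,3) = 14.163480; V(4,4) = 20.255800
Backward induction: V(k, i) = exp(-r*dt) * [p * V(k+1, i) + (1-p) * V(k+1, i+1)].
  V(3,0) = exp(-r*dt) * [p*0.000000 + (1-p)*0.000000] = 0.000000
  V(3,1) = exp(-r*dt) * [p*0.000000 + (1-p)*1.460000] = 0.818782
  V(3,2) = exp(-r*dt) * [p*1.460000 + (1-p)*14.163480] = 8.561416
  V(3,3) = exp(-r*dt) * [p*14.163480 + (1-p)*20.255800] = 17.358783
  V(2,0) = exp(-r*dt) * [p*0.000000 + (1-p)*0.818782] = 0.459180
  V(2,1) = exp(-r*dt) * [p*0.818782 + (1-p)*8.561416] = 5.148129
  V(2,2) = exp(-r*dt) * [p*8.561416 + (1-p)*17.358783] = 13.361276
  V(1,0) = exp(-r*dt) * [p*0.459180 + (1-p)*5.148129] = 3.081611
  V(1,1) = exp(-r*dt) * [p*5.148129 + (1-p)*13.361276] = 9.673691
  V(0,0) = exp(-r*dt) * [p*3.081611 + (1-p)*9.673691] = 6.730356


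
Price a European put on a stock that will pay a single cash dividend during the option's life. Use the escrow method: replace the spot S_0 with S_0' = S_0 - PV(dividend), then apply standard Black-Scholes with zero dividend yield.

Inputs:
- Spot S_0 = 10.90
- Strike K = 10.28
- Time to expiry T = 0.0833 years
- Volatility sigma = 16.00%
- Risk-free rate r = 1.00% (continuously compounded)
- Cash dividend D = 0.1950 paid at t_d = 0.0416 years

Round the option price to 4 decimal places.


Answer: Price = 0.0490

Derivation:
PV(D) = D * exp(-r * t_d) = 0.1950 * 0.99958409 = 0.19491890
S_0' = S_0 - PV(D) = 10.9000 - 0.19491890 = 10.70508110
d1 = (ln(S_0'/K) + (r + sigma^2/2)*T) / (sigma*sqrt(T)) = 0.91854907
d2 = d1 - sigma*sqrt(T) = 0.87237029
exp(-rT) = 0.99916735
N(-d1) = 0.17916574; N(-d2) = 0.19150320
P = K * exp(-rT) * N(-d2) - S_0' * N(-d1) = 10.2800 * 0.99916735 * 0.19150320 - 10.70508110 * 0.17916574 = 0.0490


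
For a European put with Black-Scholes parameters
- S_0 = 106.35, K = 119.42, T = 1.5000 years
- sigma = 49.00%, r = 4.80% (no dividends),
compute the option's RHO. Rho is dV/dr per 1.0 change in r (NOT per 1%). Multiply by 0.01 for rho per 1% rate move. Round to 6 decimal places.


d1 = 0.2268924865; d2 = -0.3732325004
phi(d1) = 0.3888044996; exp(-qT) = 1.0000000000; exp(-rT) = 0.9305308958
N(-d2) = 0.6455122954
Rho = -K*T*exp(-rT)*N(-d2) = -119.4200 * 1.5000 * 0.9305308958 * 0.6455122954 = -107.597862

Answer: Rho = -107.597862


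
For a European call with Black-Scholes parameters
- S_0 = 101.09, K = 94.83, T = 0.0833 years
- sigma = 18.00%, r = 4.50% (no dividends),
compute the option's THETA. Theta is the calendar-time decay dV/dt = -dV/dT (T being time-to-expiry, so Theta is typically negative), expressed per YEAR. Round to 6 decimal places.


d1 = 1.3286208230; d2 = 1.2766696921
phi(d1) = 0.1650420187; exp(-qT) = 1.0000000000; exp(-rT) = 0.9962585169
Theta = -S*exp(-qT)*phi(d1)*sigma/(2*sqrt(T)) - r*K*exp(-rT)*N(d2) + q*S*exp(-qT)*N(d1)
N(d1) = 0.9080134507; N(d2) = 0.8991405571; sqrt(T) = 0.2886173938
Term 1 = -101.0900 * 1.0000000000 * 0.1650420187 * 0.1800 / (2 * 0.2886173938) = -5.2026275013
Term 2 = -0.0450 * 94.8300 * 0.9962585169 * 0.8991405571 = -3.8225915823
Term 3 = 0 (no dividend yield, q = 0)
Theta = -5.2026275013 + (-3.8225915823) + (0.0000000000) = -9.025219

Answer: Theta = -9.025219


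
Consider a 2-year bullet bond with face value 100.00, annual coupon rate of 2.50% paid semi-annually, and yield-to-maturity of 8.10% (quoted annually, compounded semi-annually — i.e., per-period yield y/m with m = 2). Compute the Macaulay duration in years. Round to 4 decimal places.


Answer: Macaulay duration = 1.9609 years

Derivation:
Coupon per period c = face * coupon_rate / m = 1.250000
Periods per year m = 2; per-period yield y/m = 0.040500
Number of cashflows N = 4
Cashflows (t years, CF_t, discount factor 1/(1+y/m)^(m*t), PV):
  t = 0.5000: CF_t = 1.250000, DF = 0.961076, PV = 1.201346
  t = 1.0000: CF_t = 1.250000, DF = 0.923668, PV = 1.154585
  t = 1.5000: CF_t = 1.250000, DF = 0.887715, PV = 1.109644
  t = 2.0000: CF_t = 101.250000, DF = 0.853162, PV = 86.382684
Price P = sum_t PV_t = 89.848259
Macaulay numerator sum_t t * PV_t:
  t * PV_t at t = 0.5000: 0.600673
  t * PV_t at t = 1.0000: 1.154585
  t * PV_t at t = 1.5000: 1.664466
  t * PV_t at t = 2.0000: 172.765368
Macaulay duration D = (sum_t t * PV_t) / P = 176.185092 / 89.848259 = 1.960918


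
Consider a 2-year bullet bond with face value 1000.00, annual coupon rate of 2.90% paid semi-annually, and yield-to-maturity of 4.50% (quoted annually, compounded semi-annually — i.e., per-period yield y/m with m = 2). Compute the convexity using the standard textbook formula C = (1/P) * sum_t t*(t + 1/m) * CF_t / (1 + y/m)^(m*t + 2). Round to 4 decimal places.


Answer: Convexity = 4.6448

Derivation:
Coupon per period c = face * coupon_rate / m = 14.500000
Periods per year m = 2; per-period yield y/m = 0.022500
Number of cashflows N = 4
Cashflows (t years, CF_t, discount factor 1/(1+y/m)^(m*t), PV):
  t = 0.5000: CF_t = 14.500000, DF = 0.977995, PV = 14.180929
  t = 1.0000: CF_t = 14.500000, DF = 0.956474, PV = 13.868879
  t = 1.5000: CF_t = 14.500000, DF = 0.935427, PV = 13.563696
  t = 2.0000: CF_t = 1014.500000, DF = 0.914843, PV = 928.108574
Price P = sum_t PV_t = 969.722078
Convexity numerator sum_t t*(t + 1/m) * CF_t / (1+y/m)^(m*t + 2):
  t = 0.5000: term = 6.781848
  t = 1.0000: term = 19.897843
  t = 1.5000: term = 38.919986
  t = 2.0000: term = 4438.560620
Convexity = (1/P) * sum = 4504.160296 / 969.722078 = 4.644795


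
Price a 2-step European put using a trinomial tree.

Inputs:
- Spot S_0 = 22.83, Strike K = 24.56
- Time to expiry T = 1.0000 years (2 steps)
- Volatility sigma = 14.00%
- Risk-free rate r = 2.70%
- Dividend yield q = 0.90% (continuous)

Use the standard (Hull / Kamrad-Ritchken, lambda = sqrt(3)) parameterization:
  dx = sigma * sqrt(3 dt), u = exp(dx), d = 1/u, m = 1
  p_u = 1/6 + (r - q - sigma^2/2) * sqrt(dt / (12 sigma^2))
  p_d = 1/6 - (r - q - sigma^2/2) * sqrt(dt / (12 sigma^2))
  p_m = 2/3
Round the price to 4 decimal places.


Answer: Price = V(0,0) = 2.1058

Derivation:
dt = T/N = 0.500000; dx = sigma*sqrt(3*dt) = 0.171464
u = exp(dx) = 1.187042; d = 1/u = 0.842430
p_u = 0.178623, p_m = 0.666667, p_d = 0.154711
Discount per step: exp(-r*dt) = 0.986591
Stock lattice S(k, j) with j the centered position index:
  k=0: S(0,+0) = 22.8300
  k=1: S(1,-1) = 19.2327; S(1,+0) = 22.8300; S(1,+1) = 27.1002
  k=2: S(2,-2) = 16.2022; S(2,-1) = 19.2327; S(2,+0) = 22.8300; S(2,+1) = 27.1002; S(2,+2) = 32.1690
Terminal payoffs V(N, j) = max(K - S_T, 0):
  V(2,-2) = 8.357802; V(2,-1) = 5.327315; V(2,+0) = 1.730000; V(2,+1) = 0.000000; V(2,+2) = 0.000000
Backward induction: V(k, j) = exp(-r*dt) * [p_u * V(k+1, j+1) + p_m * V(k+1, j) + p_d * V(k+1, j-1)]
  V(1,-1) = exp(-r*dt) * [p_u*1.730000 + p_m*5.327315 + p_d*8.357802] = 5.084497
  V(1,+0) = exp(-r*dt) * [p_u*0.000000 + p_m*1.730000 + p_d*5.327315] = 1.951009
  V(1,+1) = exp(-r*dt) * [p_u*0.000000 + p_m*0.000000 + p_d*1.730000] = 0.264061
  V(0,+0) = exp(-r*dt) * [p_u*0.264061 + p_m*1.951009 + p_d*5.084497] = 2.105845


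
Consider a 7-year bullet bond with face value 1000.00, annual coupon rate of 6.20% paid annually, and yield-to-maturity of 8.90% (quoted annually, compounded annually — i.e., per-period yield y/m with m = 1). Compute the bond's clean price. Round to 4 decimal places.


Coupon per period c = face * coupon_rate / m = 62.000000
Periods per year m = 1; per-period yield y/m = 0.089000
Number of cashflows N = 7
Cashflows (t years, CF_t, discount factor 1/(1+y/m)^(m*t), PV):
  t = 1.0000: CF_t = 62.000000, DF = 0.918274, PV = 56.932966
  t = 2.0000: CF_t = 62.000000, DF = 0.843226, PV = 52.280042
  t = 3.0000: CF_t = 62.000000, DF = 0.774313, PV = 48.007385
  t = 4.0000: CF_t = 62.000000, DF = 0.711031, PV = 44.083916
  t = 5.0000: CF_t = 62.000000, DF = 0.652921, PV = 40.481099
  t = 6.0000: CF_t = 62.000000, DF = 0.599560, PV = 37.172726
  t = 7.0000: CF_t = 1062.000000, DF = 0.550560, PV = 584.694971
Price P = sum_t PV_t = 863.653105

Answer: Price = 863.6531


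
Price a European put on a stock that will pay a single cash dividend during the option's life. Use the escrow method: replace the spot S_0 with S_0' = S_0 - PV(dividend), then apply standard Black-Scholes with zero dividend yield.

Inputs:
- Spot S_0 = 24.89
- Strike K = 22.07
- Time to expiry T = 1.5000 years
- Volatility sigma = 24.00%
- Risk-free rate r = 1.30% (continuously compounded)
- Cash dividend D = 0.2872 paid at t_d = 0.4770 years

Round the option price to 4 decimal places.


PV(D) = D * exp(-r * t_d) = 0.2872 * 0.99381819 = 0.28542458
S_0' = S_0 - PV(D) = 24.8900 - 0.28542458 = 24.60457542
d1 = (ln(S_0'/K) + (r + sigma^2/2)*T) / (sigma*sqrt(T)) = 0.58315954
d2 = d1 - sigma*sqrt(T) = 0.28922077
exp(-rT) = 0.98068890
N(-d1) = 0.27989295; N(-d2) = 0.38620622
P = K * exp(-rT) * N(-d2) - S_0' * N(-d1) = 22.0700 * 0.98068890 * 0.38620622 - 24.60457542 * 0.27989295 = 1.4723

Answer: Price = 1.4723


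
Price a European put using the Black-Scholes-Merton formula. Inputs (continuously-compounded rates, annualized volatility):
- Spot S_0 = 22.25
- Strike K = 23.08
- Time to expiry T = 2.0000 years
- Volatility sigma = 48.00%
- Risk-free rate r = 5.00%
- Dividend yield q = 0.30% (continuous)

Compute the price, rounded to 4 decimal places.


Answer: Price = 5.1156

Derivation:
d1 = (ln(S/K) + (r - q + 0.5*sigma^2) * T) / (sigma * sqrt(T)) = 0.42393345
d2 = d1 - sigma * sqrt(T) = -0.25488906
exp(-rT) = 0.90483742; exp(-qT) = 0.99401796
P = K * exp(-rT) * N(-d2) - S_0 * exp(-qT) * N(-d1)
N(-d1) = 0.33580718; N(-d2) = 0.60059561
P = 23.0800 * 0.90483742 * 0.60059561 - 22.2500 * 0.99401796 * 0.33580718 = 5.1156


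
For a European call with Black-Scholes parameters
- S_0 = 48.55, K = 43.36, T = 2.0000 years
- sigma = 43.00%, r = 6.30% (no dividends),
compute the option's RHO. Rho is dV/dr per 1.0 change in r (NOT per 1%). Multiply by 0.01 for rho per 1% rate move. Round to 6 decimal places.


d1 = 0.6971691972; d2 = 0.0890573654
phi(d1) = 0.3128720437; exp(-qT) = 1.0000000000; exp(-rT) = 0.8816148468
N(d2) = 0.5354818399
Rho = K*T*exp(-rT)*N(d2) = 43.3600 * 2.0000 * 0.8816148468 * 0.5354818399 = 40.939536

Answer: Rho = 40.939536


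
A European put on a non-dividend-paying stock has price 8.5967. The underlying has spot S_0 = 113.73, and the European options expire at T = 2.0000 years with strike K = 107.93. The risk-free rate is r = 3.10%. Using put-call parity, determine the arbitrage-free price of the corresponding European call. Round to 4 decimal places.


Put-call parity: C - P = S_0 * exp(-qT) - K * exp(-rT).
S_0 * exp(-qT) = 113.7300 * 1.00000000 = 113.73000000
K * exp(-rT) = 107.9300 * 0.93988289 = 101.44155997
C = P + S*exp(-qT) - K*exp(-rT)
C = 8.5967 + 113.73000000 - 101.44155997 = 20.8851

Answer: Call price = 20.8851


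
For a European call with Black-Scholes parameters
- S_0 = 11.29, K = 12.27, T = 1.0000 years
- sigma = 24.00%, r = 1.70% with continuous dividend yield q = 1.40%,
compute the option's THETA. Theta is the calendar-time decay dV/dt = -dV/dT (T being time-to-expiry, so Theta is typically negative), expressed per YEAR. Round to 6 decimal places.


d1 = -0.2143328357; d2 = -0.4543328357
phi(d1) = 0.3898833000; exp(-qT) = 0.9860975443; exp(-rT) = 0.9831436846
Theta = -S*exp(-qT)*phi(d1)*sigma/(2*sqrt(T)) - r*K*exp(-rT)*N(d2) + q*S*exp(-qT)*N(d1)
N(d1) = 0.4151437569; N(d2) = 0.3247946430; sqrt(T) = 1.0000000000
Term 1 = -11.2900 * 0.9860975443 * 0.3898833000 * 0.2400 / (2 * 1.0000000000) = -0.5208704246
Term 2 = -0.0170 * 12.2700 * 0.9831436846 * 0.3247946430 = -0.0666069175
Term 3 = 0.0140 * 11.2900 * 0.9860975443 * 0.4151437569 = 0.0647053761
Theta = -0.5208704246 + (-0.0666069175) + (0.0647053761) = -0.522772

Answer: Theta = -0.522772


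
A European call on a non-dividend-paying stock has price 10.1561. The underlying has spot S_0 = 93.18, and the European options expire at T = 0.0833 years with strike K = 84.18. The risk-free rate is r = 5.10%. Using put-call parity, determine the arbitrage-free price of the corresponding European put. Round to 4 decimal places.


Answer: Put price = 0.7992

Derivation:
Put-call parity: C - P = S_0 * exp(-qT) - K * exp(-rT).
S_0 * exp(-qT) = 93.1800 * 1.00000000 = 93.18000000
K * exp(-rT) = 84.1800 * 0.99576071 = 83.82313667
P = C - S*exp(-qT) + K*exp(-rT)
P = 10.1561 - 93.18000000 + 83.82313667 = 0.7992


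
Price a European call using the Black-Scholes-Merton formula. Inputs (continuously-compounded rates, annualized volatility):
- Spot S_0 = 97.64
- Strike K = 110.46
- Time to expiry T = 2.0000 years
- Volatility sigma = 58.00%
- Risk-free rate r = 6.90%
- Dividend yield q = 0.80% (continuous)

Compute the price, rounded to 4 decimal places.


d1 = (ln(S/K) + (r - q + 0.5*sigma^2) * T) / (sigma * sqrt(T)) = 0.40845631
d2 = d1 - sigma * sqrt(T) = -0.41178756
exp(-rT) = 0.87109869; exp(-qT) = 0.98412732
C = S_0 * exp(-qT) * N(d1) - K * exp(-rT) * N(d2)
N(d1) = 0.65853065; N(d2) = 0.34024757
C = 97.6400 * 0.98412732 * 0.65853065 - 110.4600 * 0.87109869 * 0.34024757 = 30.5392

Answer: Price = 30.5392


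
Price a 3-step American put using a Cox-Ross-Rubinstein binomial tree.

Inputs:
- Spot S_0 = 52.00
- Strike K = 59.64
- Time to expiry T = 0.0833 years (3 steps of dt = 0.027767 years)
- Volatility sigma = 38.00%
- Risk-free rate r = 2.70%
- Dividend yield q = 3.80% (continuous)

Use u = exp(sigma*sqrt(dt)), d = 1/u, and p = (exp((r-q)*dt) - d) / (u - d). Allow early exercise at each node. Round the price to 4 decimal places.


dt = T/N = 0.027767
u = exp(sigma*sqrt(dt)) = 1.065368; d = 1/u = 0.938642
p = (exp((r-q)*dt) - d) / (u - d) = 0.481765
Discount per step: exp(-r*dt) = 0.999251
Stock lattice S(k, i) with i counting down-moves:
  k=0: S(0,0) = 52.0000
  k=1: S(1,0) = 55.3992; S(1,1) = 48.8094
  k=2: S(2,0) = 59.0205; S(2,1) = 52.0000; S(2,2) = 45.8146
  k=3: S(3,0) = 62.8786; S(3,1) = 55.3992; S(3,2) = 48.8094; S(3,3) = 43.0035
Terminal payoffs V(N, i) = max(K - S_T, 0):
  V(3,0) = 0.000000; V(3,1) = 4.240843; V(3,2) = 10.830593; V(3,3) = 16.636491
Backward induction: V(k, i) = exp(-r*dt) * [p * V(k+1, i) + (1-p) * V(k+1, i+1)]; then take max(V_cont, immediate exercise) for American.
  V(2,0) = exp(-r*dt) * [p*0.000000 + (1-p)*4.240843] = 2.196105; exercise = 0.619488; V(2,0) = max -> 2.196105
  V(2,1) = exp(-r*dt) * [p*4.240843 + (1-p)*10.830593] = 7.650143; exercise = 7.640000; V(2,1) = max -> 7.650143
  V(2,2) = exp(-r*dt) * [p*10.830593 + (1-p)*16.636491] = 13.829039; exercise = 13.825420; V(2,2) = max -> 13.829039
  V(1,0) = exp(-r*dt) * [p*2.196105 + (1-p)*7.650143] = 5.018812; exercise = 4.240843; V(1,0) = max -> 5.018812
  V(1,1) = exp(-r*dt) * [p*7.650143 + (1-p)*13.829039] = 10.844128; exercise = 10.830593; V(1,1) = max -> 10.844128
  V(0,0) = exp(-r*dt) * [p*5.018812 + (1-p)*10.844128] = 8.031670; exercise = 7.640000; V(0,0) = max -> 8.031670

Answer: Price = V(0,0) = 8.0317


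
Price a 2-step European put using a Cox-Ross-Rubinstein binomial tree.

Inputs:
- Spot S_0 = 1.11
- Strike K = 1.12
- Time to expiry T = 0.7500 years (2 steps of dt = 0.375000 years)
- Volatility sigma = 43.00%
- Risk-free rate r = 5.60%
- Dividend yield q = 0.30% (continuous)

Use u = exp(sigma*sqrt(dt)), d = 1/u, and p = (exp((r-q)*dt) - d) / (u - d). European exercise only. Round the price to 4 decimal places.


Answer: Price = V(0,0) = 0.1288

Derivation:
dt = T/N = 0.375000
u = exp(sigma*sqrt(dt)) = 1.301243; d = 1/u = 0.768496
p = (exp((r-q)*dt) - d) / (u - d) = 0.472228
Discount per step: exp(-r*dt) = 0.979219
Stock lattice S(k, i) with i counting down-moves:
  k=0: S(0,0) = 1.1100
  k=1: S(1,0) = 1.4444; S(1,1) = 0.8530
  k=2: S(2,0) = 1.8795; S(2,1) = 1.1100; S(2,2) = 0.6556
Terminal payoffs V(N, i) = max(K - S_T, 0):
  V(2,0) = 0.000000; V(2,1) = 0.010000; V(2,2) = 0.464450
Backward induction: V(k, i) = exp(-r*dt) * [p * V(k+1, i) + (1-p) * V(k+1, i+1)].
  V(1,0) = exp(-r*dt) * [p*0.000000 + (1-p)*0.010000] = 0.005168
  V(1,1) = exp(-r*dt) * [p*0.010000 + (1-p)*0.464450] = 0.244654
  V(0,0) = exp(-r*dt) * [p*0.005168 + (1-p)*0.244654] = 0.128828


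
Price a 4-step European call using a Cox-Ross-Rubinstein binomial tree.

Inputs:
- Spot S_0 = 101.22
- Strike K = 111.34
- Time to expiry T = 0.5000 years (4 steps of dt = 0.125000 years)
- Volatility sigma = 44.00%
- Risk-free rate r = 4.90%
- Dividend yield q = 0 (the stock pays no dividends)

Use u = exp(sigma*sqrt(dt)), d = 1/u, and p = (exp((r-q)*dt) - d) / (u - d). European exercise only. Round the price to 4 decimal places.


Answer: Price = V(0,0) = 10.0726

Derivation:
dt = T/N = 0.125000
u = exp(sigma*sqrt(dt)) = 1.168316; d = 1/u = 0.855933
p = (exp((r-q)*dt) - d) / (u - d) = 0.480855
Discount per step: exp(-r*dt) = 0.993894
Stock lattice S(k, i) with i counting down-moves:
  k=0: S(0,0) = 101.2200
  k=1: S(1,0) = 118.2570; S(1,1) = 86.6375
  k=2: S(2,0) = 138.1615; S(2,1) = 101.2200; S(2,2) = 74.1559
  k=3: S(3,0) = 161.4163; S(3,1) = 118.2570; S(3,2) = 86.6375; S(3,3) = 63.4724
  k=4: S(4,0) = 188.5853; S(4,1) = 138.1615; S(4,2) = 101.2200; S(4,3) = 74.1559; S(4,4) = 54.3281
Terminal payoffs V(N, i) = max(S_T - K, 0):
  V(4,0) = 77.245283; V(4,1) = 26.821508; V(4,2) = 0.000000; V(4,3) = 0.000000; V(4,4) = 0.000000
Backward induction: V(k, i) = exp(-r*dt) * [p * V(k+1, i) + (1-p) * V(k+1, i+1)].
  V(3,0) = exp(-r*dt) * [p*77.245283 + (1-p)*26.821508] = 50.756189
  V(3,1) = exp(-r*dt) * [p*26.821508 + (1-p)*0.000000] = 12.818498
  V(3,2) = exp(-r*dt) * [p*0.000000 + (1-p)*0.000000] = 0.000000
  V(3,3) = exp(-r*dt) * [p*0.000000 + (1-p)*0.000000] = 0.000000
  V(2,0) = exp(-r*dt) * [p*50.756189 + (1-p)*12.818498] = 30.871354
  V(2,1) = exp(-r*dt) * [p*12.818498 + (1-p)*0.000000] = 6.126199
  V(2,2) = exp(-r*dt) * [p*0.000000 + (1-p)*0.000000] = 0.000000
  V(1,0) = exp(-r*dt) * [p*30.871354 + (1-p)*6.126199] = 17.914961
  V(1,1) = exp(-r*dt) * [p*6.126199 + (1-p)*0.000000] = 2.927825
  V(0,0) = exp(-r*dt) * [p*17.914961 + (1-p)*2.927825] = 10.072578


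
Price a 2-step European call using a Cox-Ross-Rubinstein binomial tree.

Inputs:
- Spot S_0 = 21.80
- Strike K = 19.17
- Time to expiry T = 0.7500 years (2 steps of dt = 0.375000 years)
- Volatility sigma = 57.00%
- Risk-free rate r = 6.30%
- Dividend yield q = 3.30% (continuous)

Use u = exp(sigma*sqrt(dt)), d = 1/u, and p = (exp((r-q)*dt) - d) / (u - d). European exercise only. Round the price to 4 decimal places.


dt = T/N = 0.375000
u = exp(sigma*sqrt(dt)) = 1.417723; d = 1/u = 0.705356
p = (exp((r-q)*dt) - d) / (u - d) = 0.429494
Discount per step: exp(-r*dt) = 0.976652
Stock lattice S(k, i) with i counting down-moves:
  k=0: S(0,0) = 21.8000
  k=1: S(1,0) = 30.9064; S(1,1) = 15.3768
  k=2: S(2,0) = 43.8167; S(2,1) = 21.8000; S(2,2) = 10.8461
Terminal payoffs V(N, i) = max(S_T - K, 0):
  V(2,0) = 24.646679; V(2,1) = 2.630000; V(2,2) = 0.000000
Backward induction: V(k, i) = exp(-r*dt) * [p * V(k+1, i) + (1-p) * V(k+1, i+1)].
  V(1,0) = exp(-r*dt) * [p*24.646679 + (1-p)*2.630000] = 11.803842
  V(1,1) = exp(-r*dt) * [p*2.630000 + (1-p)*0.000000] = 1.103196
  V(0,0) = exp(-r*dt) * [p*11.803842 + (1-p)*1.103196] = 5.565995

Answer: Price = V(0,0) = 5.5660


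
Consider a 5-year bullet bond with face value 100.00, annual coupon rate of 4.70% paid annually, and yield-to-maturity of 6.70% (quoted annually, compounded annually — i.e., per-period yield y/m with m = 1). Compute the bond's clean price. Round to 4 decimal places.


Answer: Price = 91.7333

Derivation:
Coupon per period c = face * coupon_rate / m = 4.700000
Periods per year m = 1; per-period yield y/m = 0.067000
Number of cashflows N = 5
Cashflows (t years, CF_t, discount factor 1/(1+y/m)^(m*t), PV):
  t = 1.0000: CF_t = 4.700000, DF = 0.937207, PV = 4.404873
  t = 2.0000: CF_t = 4.700000, DF = 0.878357, PV = 4.128279
  t = 3.0000: CF_t = 4.700000, DF = 0.823203, PV = 3.869052
  t = 4.0000: CF_t = 4.700000, DF = 0.771511, PV = 3.626103
  t = 5.0000: CF_t = 104.700000, DF = 0.723066, PV = 75.705004
Price P = sum_t PV_t = 91.733312


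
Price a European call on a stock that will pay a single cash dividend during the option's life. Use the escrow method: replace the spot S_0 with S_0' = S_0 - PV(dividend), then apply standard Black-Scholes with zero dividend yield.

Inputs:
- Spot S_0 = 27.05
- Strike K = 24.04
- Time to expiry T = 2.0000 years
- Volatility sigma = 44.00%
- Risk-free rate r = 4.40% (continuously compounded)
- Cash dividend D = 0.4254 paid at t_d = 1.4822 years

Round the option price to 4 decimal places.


Answer: Price = 8.5311

Derivation:
PV(D) = D * exp(-r * t_d) = 0.4254 * 0.93686433 = 0.39854209
S_0' = S_0 - PV(D) = 27.0500 - 0.39854209 = 26.65145791
d1 = (ln(S_0'/K) + (r + sigma^2/2)*T) / (sigma*sqrt(T)) = 0.61827608
d2 = d1 - sigma*sqrt(T) = -0.00397788
exp(-rT) = 0.91576088
N(d1) = 0.73180332; N(d2) = 0.49841306
C = S_0' * N(d1) - K * exp(-rT) * N(d2) = 26.65145791 * 0.73180332 - 24.0400 * 0.91576088 * 0.49841306 = 8.5311


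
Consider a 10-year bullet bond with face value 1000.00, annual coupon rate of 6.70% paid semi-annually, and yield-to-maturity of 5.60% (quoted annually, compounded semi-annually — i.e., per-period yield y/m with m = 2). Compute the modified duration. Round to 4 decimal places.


Answer: Modified duration = 7.3538

Derivation:
Coupon per period c = face * coupon_rate / m = 33.500000
Periods per year m = 2; per-period yield y/m = 0.028000
Number of cashflows N = 20
Cashflows (t years, CF_t, discount factor 1/(1+y/m)^(m*t), PV):
  t = 0.5000: CF_t = 33.500000, DF = 0.972763, PV = 32.587549
  t = 1.0000: CF_t = 33.500000, DF = 0.946267, PV = 31.699950
  t = 1.5000: CF_t = 33.500000, DF = 0.920493, PV = 30.836527
  t = 2.0000: CF_t = 33.500000, DF = 0.895422, PV = 29.996622
  t = 2.5000: CF_t = 33.500000, DF = 0.871033, PV = 29.179593
  t = 3.0000: CF_t = 33.500000, DF = 0.847308, PV = 28.384818
  t = 3.5000: CF_t = 33.500000, DF = 0.824230, PV = 27.611691
  t = 4.0000: CF_t = 33.500000, DF = 0.801780, PV = 26.859622
  t = 4.5000: CF_t = 33.500000, DF = 0.779941, PV = 26.128037
  t = 5.0000: CF_t = 33.500000, DF = 0.758698, PV = 25.416378
  t = 5.5000: CF_t = 33.500000, DF = 0.738033, PV = 24.724103
  t = 6.0000: CF_t = 33.500000, DF = 0.717931, PV = 24.050684
  t = 6.5000: CF_t = 33.500000, DF = 0.698376, PV = 23.395607
  t = 7.0000: CF_t = 33.500000, DF = 0.679354, PV = 22.758373
  t = 7.5000: CF_t = 33.500000, DF = 0.660851, PV = 22.138495
  t = 8.0000: CF_t = 33.500000, DF = 0.642851, PV = 21.535501
  t = 8.5000: CF_t = 33.500000, DF = 0.625341, PV = 20.948931
  t = 9.0000: CF_t = 33.500000, DF = 0.608309, PV = 20.378337
  t = 9.5000: CF_t = 33.500000, DF = 0.591740, PV = 19.823285
  t = 10.0000: CF_t = 1033.500000, DF = 0.575622, PV = 594.905779
Price P = sum_t PV_t = 1083.359880
First compute Macaulay numerator sum_t t * PV_t:
  t * PV_t at t = 0.5000: 16.293774
  t * PV_t at t = 1.0000: 31.699950
  t * PV_t at t = 1.5000: 46.254791
  t * PV_t at t = 2.0000: 59.993244
  t * PV_t at t = 2.5000: 72.948983
  t * PV_t at t = 3.0000: 85.154455
  t * PV_t at t = 3.5000: 96.640918
  t * PV_t at t = 4.0000: 107.438486
  t * PV_t at t = 4.5000: 117.576165
  t * PV_t at t = 5.0000: 127.081890
  t * PV_t at t = 5.5000: 135.982567
  t * PV_t at t = 6.0000: 144.304104
  t * PV_t at t = 6.5000: 152.071445
  t * PV_t at t = 7.0000: 159.308608
  t * PV_t at t = 7.5000: 166.038710
  t * PV_t at t = 8.0000: 172.284005
  t * PV_t at t = 8.5000: 178.065910
  t * PV_t at t = 9.0000: 183.405034
  t * PV_t at t = 9.5000: 188.321209
  t * PV_t at t = 10.0000: 5949.057790
Macaulay duration D = 8189.922039 / 1083.359880 = 7.559743
Modified duration = D / (1 + y/m) = 7.559743 / (1 + 0.028000) = 7.353835


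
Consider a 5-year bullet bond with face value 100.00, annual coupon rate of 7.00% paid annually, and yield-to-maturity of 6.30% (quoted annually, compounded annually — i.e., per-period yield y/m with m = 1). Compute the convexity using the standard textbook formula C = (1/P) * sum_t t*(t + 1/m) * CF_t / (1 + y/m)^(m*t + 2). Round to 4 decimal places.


Answer: Convexity = 22.3123

Derivation:
Coupon per period c = face * coupon_rate / m = 7.000000
Periods per year m = 1; per-period yield y/m = 0.063000
Number of cashflows N = 5
Cashflows (t years, CF_t, discount factor 1/(1+y/m)^(m*t), PV):
  t = 1.0000: CF_t = 7.000000, DF = 0.940734, PV = 6.585136
  t = 2.0000: CF_t = 7.000000, DF = 0.884980, PV = 6.194860
  t = 3.0000: CF_t = 7.000000, DF = 0.832531, PV = 5.827714
  t = 4.0000: CF_t = 7.000000, DF = 0.783190, PV = 5.482328
  t = 5.0000: CF_t = 107.000000, DF = 0.736773, PV = 78.834706
Price P = sum_t PV_t = 102.924745
Convexity numerator sum_t t*(t + 1/m) * CF_t / (1+y/m)^(m*t + 2):
  t = 1.0000: term = 11.655428
  t = 2.0000: term = 32.893965
  t = 3.0000: term = 61.888928
  t = 4.0000: term = 97.035009
  t = 5.0000: term = 2093.014229
Convexity = (1/P) * sum = 2296.487560 / 102.924745 = 22.312298
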